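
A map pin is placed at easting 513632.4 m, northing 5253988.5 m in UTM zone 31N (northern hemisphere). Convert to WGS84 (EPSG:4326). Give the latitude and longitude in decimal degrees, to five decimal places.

lat 47.43920°, lon 3.18080°

Zone 31N: λ₀ = 3°, k₀ = 0.9996, false easting 500000 m.
Meridian distance M = (N − FN)/k₀ = 5256090.9 m.
Inverse transverse Mercator on WGS84 gives φ = 47.43919968°, λ = 3.18080028°.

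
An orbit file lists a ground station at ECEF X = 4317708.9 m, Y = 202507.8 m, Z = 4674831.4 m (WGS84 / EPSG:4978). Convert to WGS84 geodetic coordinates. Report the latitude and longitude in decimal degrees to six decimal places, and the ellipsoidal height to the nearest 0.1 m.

λ = atan2(Y, X) = 2.68530044°; p = √(X²+Y²) = 4322455.3 m.
Bowring's method on WGS84 (a = 6378137 m, b = 6356752.314 m) gives φ = 47.43459963°, h = 338.179 m.

lat 47.434600°, lon 2.685300°, h 338.2 m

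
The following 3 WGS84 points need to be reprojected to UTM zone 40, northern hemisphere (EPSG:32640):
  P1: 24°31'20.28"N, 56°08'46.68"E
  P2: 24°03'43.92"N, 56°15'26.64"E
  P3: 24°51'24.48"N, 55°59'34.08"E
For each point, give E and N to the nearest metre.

UTM zone 40N: λ₀ = 57°, k₀ = 0.9996.
P1 (24.5223°, 56.1463°) → (413521.182, 2712321.809) m.
P2 (24.0622°, 56.2574°) → (424504.283, 2661312.458) m.
P3 (24.8568°, 55.9928°) → (398242.844, 2749467.553) m.

P1: E 413521 m, N 2712322 m; P2: E 424504 m, N 2661312 m; P3: E 398243 m, N 2749468 m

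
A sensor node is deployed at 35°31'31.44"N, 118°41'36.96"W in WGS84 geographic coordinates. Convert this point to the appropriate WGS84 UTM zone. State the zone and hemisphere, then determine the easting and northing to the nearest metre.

Longitude -118.6936° lies in the 6° band [-120°, -114°), giving zone 11; latitude is north of the equator, so 11N.
Zone 11 central meridian λ₀ = 6×11 − 183 = -117°; Δλ = -1.6936°.
Transverse Mercator on WGS84 with k₀ = 0.9996 gives E = 346443.210 m, N = 3932629.400 m.

Zone 11N: E 346443 m, N 3932629 m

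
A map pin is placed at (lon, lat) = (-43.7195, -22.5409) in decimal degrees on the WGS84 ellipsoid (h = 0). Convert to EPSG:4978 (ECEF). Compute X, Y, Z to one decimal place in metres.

X 4259627.6 m, Y -4073363.1 m, Z -2429840.8 m

WGS84: a = 6378137 m, e² = 0.006694380; N(φ) = a/√(1−e²sin²φ) = 6381276.565 m.
X = (N+h)·cosφ·cosλ = 4259627.641 m; Y = (N+h)·cosφ·sinλ = -4073363.109 m; Z = (N(1−e²)+h)·sinφ = -2429840.756 m.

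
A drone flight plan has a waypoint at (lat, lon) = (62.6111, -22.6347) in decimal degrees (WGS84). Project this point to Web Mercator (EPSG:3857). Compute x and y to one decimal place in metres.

x -2519683.3 m, y 9005520.6 m

Web Mercator is spherical with R = a = 6378137 m.
x = R·λ = 6378137 × -0.395050040 = -2519683.278 m.
y = R·ln tan(π/4 + φ/2) = 6378137 × 1.411935900 = 9005520.606 m.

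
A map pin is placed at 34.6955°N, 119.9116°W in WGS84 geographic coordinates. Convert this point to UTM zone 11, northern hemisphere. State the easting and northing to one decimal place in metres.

Zone 11 central meridian λ₀ = 6×11 − 183 = -117°; Δλ = -2.9116°.
Transverse Mercator on WGS84 with k₀ = 0.9996 gives E = 233290.471 m, N = 3843135.384 m.

E 233290.5 m, N 3843135.4 m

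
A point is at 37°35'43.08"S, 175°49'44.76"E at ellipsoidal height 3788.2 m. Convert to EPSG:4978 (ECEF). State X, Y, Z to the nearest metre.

X -5049551 m, Y 368238 m, Z -3872261 m

WGS84: a = 6378137 m, e² = 0.006694380; N(φ) = a/√(1−e²sin²φ) = 6386097.870 m.
X = (N+h)·cosφ·cosλ = -5049551.336 m; Y = (N+h)·cosφ·sinλ = 368237.515 m; Z = (N(1−e²)+h)·sinφ = -3872261.263 m.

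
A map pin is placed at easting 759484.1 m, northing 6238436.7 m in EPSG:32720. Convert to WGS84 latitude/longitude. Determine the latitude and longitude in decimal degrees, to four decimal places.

Zone 20S: λ₀ = -63°, k₀ = 0.9996, false easting 500000 m, false northing 10000000 m.
Meridian distance M = (N − FN)/k₀ = -3763068.5 m.
Inverse transverse Mercator on WGS84 gives φ = -33.96259998°, λ = -60.19180034°.

lat -33.9626°, lon -60.1918°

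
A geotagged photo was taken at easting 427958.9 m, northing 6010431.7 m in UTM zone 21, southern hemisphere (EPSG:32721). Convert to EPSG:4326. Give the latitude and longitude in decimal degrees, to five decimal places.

Zone 21S: λ₀ = -57°, k₀ = 0.9996, false easting 500000 m, false northing 10000000 m.
Meridian distance M = (N − FN)/k₀ = -3991164.8 m.
Inverse transverse Mercator on WGS84 gives φ = -36.04800022°, λ = -57.79980011°.

lat -36.04800°, lon -57.79980°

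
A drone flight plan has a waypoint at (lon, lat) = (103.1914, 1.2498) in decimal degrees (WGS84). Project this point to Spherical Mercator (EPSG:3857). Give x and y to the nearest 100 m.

x 11487200 m, y 139100 m

Web Mercator is spherical with R = a = 6378137 m.
x = R·λ = 6378137 × 1.801029690 = 11487214.102 m.
y = R·ln tan(π/4 + φ/2) = 6378137 × 0.021814855 = 139138.134 m.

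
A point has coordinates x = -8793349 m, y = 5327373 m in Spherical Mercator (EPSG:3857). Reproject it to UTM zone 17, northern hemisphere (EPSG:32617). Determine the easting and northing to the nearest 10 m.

E 663400 m, N 4774000 m

Web Mercator inverse (R = 6378137 m) → φ = 43.10110013°, λ = -78.99199805°.
UTM 17N forward: E = 663402.604 m, N = 4773998.784 m.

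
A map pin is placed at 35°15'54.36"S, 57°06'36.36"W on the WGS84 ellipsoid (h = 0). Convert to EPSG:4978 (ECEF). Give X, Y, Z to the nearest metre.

WGS84: a = 6378137 m, e² = 0.006694380; N(φ) = a/√(1−e²sin²φ) = 6385265.461 m.
X = (N+h)·cosφ·cosλ = 2831069.248 m; Y = (N+h)·cosφ·sinλ = -4377858.726 m; Z = (N(1−e²)+h)·sinφ = -3661919.870 m.

X 2831069 m, Y -4377859 m, Z -3661920 m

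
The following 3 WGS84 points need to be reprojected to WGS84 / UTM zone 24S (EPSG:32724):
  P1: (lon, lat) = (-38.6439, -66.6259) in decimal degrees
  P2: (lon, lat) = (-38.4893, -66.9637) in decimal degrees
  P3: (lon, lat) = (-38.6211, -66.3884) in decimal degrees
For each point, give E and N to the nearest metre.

UTM zone 24S: λ₀ = -39°, k₀ = 0.9996.
P1 (-66.6259°, -38.6439°) → (515765.007, 2610277.554) m.
P2 (-66.9637°, -38.4893°) → (522300.754, 2572575.046) m.
P3 (-66.3884°, -38.6211°) → (516934.945, 2636745.385) m.

P1: E 515765 m, N 2610278 m; P2: E 522301 m, N 2572575 m; P3: E 516935 m, N 2636745 m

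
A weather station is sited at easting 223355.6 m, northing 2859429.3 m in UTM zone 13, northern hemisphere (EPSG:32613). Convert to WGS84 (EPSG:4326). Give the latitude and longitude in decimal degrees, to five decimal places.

Zone 13N: λ₀ = -105°, k₀ = 0.9996, false easting 500000 m.
Meridian distance M = (N − FN)/k₀ = 2860573.5 m.
Inverse transverse Mercator on WGS84 gives φ = 25.82699993°, λ = -107.75959992°.

lat 25.82700°, lon -107.75960°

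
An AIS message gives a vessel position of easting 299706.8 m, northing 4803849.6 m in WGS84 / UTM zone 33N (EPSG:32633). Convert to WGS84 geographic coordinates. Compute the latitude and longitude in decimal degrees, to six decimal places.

lat 43.360800°, lon 12.528199°

Zone 33N: λ₀ = 15°, k₀ = 0.9996, false easting 500000 m.
Meridian distance M = (N − FN)/k₀ = 4805771.9 m.
Inverse transverse Mercator on WGS84 gives φ = 43.36079992°, λ = 12.52819942°.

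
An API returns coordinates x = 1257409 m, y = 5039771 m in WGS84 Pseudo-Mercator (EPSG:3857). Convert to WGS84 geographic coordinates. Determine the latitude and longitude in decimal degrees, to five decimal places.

lat 41.18570°, lon 11.29550°

R = 6378137 m. λ = x/R = 11.29549723°.
φ = 2·arctan(exp(y/R)) − 90° = 2·arctan(2.20376) − 90° = 41.18569947°.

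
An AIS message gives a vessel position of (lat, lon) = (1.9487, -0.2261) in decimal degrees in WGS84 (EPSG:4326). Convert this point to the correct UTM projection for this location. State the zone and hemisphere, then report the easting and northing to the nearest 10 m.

Zone 30N: E 808610 m, N 215640 m

Longitude -0.2261° lies in the 6° band [-6°, 0°), giving zone 30; latitude is north of the equator, so 30N.
Zone 30 central meridian λ₀ = 6×30 − 183 = -3°; Δλ = +2.7739°.
Transverse Mercator on WGS84 with k₀ = 0.9996 gives E = 808609.418 m, N = 215644.916 m.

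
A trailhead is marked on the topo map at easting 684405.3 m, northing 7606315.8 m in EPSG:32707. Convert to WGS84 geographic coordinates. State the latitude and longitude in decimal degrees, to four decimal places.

lat -21.6368°, lon -139.2182°

Zone 7S: λ₀ = -141°, k₀ = 0.9996, false easting 500000 m, false northing 10000000 m.
Meridian distance M = (N − FN)/k₀ = -2394642.1 m.
Inverse transverse Mercator on WGS84 gives φ = -21.63680016°, λ = -139.21820031°.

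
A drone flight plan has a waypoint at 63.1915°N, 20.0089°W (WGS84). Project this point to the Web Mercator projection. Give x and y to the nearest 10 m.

Web Mercator is spherical with R = a = 6378137 m.
x = R·λ = 6378137 × -0.349221185 = -2227380.559 m.
y = R·ln tan(π/4 + φ/2) = 6378137 × 1.434174573 = 9147361.910 m.

x -2227380 m, y 9147360 m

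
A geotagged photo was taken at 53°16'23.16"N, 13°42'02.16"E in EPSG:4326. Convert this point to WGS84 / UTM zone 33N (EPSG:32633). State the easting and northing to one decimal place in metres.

Zone 33 central meridian λ₀ = 6×33 − 183 = 15°; Δλ = -1.2994°.
Transverse Mercator on WGS84 with k₀ = 0.9996 gives E = 413350.139 m, N = 5903438.925 m.

E 413350.1 m, N 5903438.9 m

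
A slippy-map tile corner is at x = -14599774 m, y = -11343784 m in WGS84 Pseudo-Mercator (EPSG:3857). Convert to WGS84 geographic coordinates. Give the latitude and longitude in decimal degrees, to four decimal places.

R = 6378137 m. λ = x/R = -131.15200129°.
φ = 2·arctan(exp(y/R)) − 90° = 2·arctan(0.16888) − 90° = -70.82820040°.

lat -70.8282°, lon -131.1520°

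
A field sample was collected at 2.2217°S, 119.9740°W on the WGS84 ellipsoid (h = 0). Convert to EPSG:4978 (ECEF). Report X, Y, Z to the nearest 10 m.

X -3184180 m, Y -5520950 m, Z -245600 m

WGS84: a = 6378137 m, e² = 0.006694380; N(φ) = a/√(1−e²sin²φ) = 6378169.084 m.
X = (N+h)·cosφ·cosλ = -3184182.326 m; Y = (N+h)·cosφ·sinλ = -5520949.861 m; Z = (N(1−e²)+h)·sinφ = -245602.547 m.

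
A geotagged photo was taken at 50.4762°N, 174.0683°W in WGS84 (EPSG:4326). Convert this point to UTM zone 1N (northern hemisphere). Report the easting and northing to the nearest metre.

Zone 1 central meridian λ₀ = 6×1 − 183 = -177°; Δλ = +2.9317°.
Transverse Mercator on WGS84 with k₀ = 0.9996 gives E = 708006.564 m, N = 5595685.494 m.

E 708007 m, N 5595685 m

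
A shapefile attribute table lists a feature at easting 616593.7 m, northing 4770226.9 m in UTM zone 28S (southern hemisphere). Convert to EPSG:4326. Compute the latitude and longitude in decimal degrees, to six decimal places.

lat -47.211100°, lon -13.460300°

Zone 28S: λ₀ = -15°, k₀ = 0.9996, false easting 500000 m, false northing 10000000 m.
Meridian distance M = (N − FN)/k₀ = -5231865.8 m.
Inverse transverse Mercator on WGS84 gives φ = -47.21109978°, λ = -13.46029958°.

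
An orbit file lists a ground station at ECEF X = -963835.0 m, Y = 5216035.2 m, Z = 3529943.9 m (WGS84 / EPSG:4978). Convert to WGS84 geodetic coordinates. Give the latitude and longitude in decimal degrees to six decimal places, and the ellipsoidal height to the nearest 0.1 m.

λ = atan2(Y, X) = 100.46919984°; p = √(X²+Y²) = 5304338.0 m.
Bowring's method on WGS84 (a = 6378137 m, b = 6356752.314 m) gives φ = 33.82079965°, h = -11.669 m.

lat 33.820800°, lon 100.469200°, h -11.7 m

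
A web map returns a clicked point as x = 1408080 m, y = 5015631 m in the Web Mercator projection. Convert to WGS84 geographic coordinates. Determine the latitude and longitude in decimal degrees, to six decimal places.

lat 41.022297°, lon 12.648998°

R = 6378137 m. λ = x/R = 12.64899785°.
φ = 2·arctan(exp(y/R)) − 90° = 2·arctan(2.19543) − 90° = 41.02229685°.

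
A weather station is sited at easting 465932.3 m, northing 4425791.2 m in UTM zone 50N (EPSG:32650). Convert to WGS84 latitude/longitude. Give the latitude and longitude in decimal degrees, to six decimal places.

Zone 50N: λ₀ = 117°, k₀ = 0.9996, false easting 500000 m.
Meridian distance M = (N − FN)/k₀ = 4427562.2 m.
Inverse transverse Mercator on WGS84 gives φ = 39.98159980°, λ = 116.60100010°.

lat 39.981600°, lon 116.601000°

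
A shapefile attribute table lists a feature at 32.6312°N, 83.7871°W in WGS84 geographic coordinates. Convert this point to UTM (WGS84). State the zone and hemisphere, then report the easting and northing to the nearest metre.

Zone 17N: E 238519 m, N 3613834 m

Longitude -83.7871° lies in the 6° band [-84°, -78°), giving zone 17; latitude is north of the equator, so 17N.
Zone 17 central meridian λ₀ = 6×17 − 183 = -81°; Δλ = -2.7871°.
Transverse Mercator on WGS84 with k₀ = 0.9996 gives E = 238519.467 m, N = 3613833.959 m.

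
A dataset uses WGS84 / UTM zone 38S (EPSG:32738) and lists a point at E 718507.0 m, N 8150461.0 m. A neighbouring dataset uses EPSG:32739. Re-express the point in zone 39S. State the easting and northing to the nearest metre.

UTM 38S → geographic: φ = -16.71849956°, λ = 47.04940038°.
UTM 39S (λ₀ = 51°) forward: E = 78582.075 m, N = 8147401.317 m.

E 78582 m, N 8147401 m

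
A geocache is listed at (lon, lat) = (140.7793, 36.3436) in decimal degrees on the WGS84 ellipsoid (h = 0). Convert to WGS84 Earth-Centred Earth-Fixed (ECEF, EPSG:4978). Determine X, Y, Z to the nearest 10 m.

X -3984750 m, Y 3252280 m, Z 3758970 m

WGS84: a = 6378137 m, e² = 0.006694380; N(φ) = a/√(1−e²sin²φ) = 6385648.085 m.
X = (N+h)·cosφ·cosλ = -3984749.272 m; Y = (N+h)·cosφ·sinλ = 3252280.129 m; Z = (N(1−e²)+h)·sinφ = 3758969.368 m.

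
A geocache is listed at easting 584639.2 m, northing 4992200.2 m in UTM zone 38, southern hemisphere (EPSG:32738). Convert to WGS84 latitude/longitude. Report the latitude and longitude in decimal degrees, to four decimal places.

lat -45.2186°, lon 46.0780°

Zone 38S: λ₀ = 45°, k₀ = 0.9996, false easting 500000 m, false northing 10000000 m.
Meridian distance M = (N − FN)/k₀ = -5009803.7 m.
Inverse transverse Mercator on WGS84 gives φ = -45.21860043°, λ = 46.07800041°.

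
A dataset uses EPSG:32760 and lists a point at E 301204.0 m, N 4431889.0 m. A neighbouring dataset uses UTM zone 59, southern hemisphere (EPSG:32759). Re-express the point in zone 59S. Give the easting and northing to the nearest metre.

E 729100 m, N 4430668 m

UTM 60S → geographic: φ = -50.23169987°, λ = 174.21250059°.
UTM 59S (λ₀ = 171°) forward: E = 729100.416 m, N = 4430668.251 m.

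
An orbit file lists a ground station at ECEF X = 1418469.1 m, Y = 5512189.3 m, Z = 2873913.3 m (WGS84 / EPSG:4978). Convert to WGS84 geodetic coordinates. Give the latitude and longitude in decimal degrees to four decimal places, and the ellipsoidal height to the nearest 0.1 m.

λ = atan2(Y, X) = 75.56899996°; p = √(X²+Y²) = 5691773.5 m.
Bowring's method on WGS84 (a = 6378137 m, b = 6356752.314 m) gives φ = 26.94540042°, h = 2404.205 m.

lat 26.9454°, lon 75.5690°, h 2404.2 m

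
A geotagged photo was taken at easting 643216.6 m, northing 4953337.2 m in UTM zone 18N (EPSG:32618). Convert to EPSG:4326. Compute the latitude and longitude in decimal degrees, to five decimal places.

Zone 18N: λ₀ = -75°, k₀ = 0.9996, false easting 500000 m.
Meridian distance M = (N − FN)/k₀ = 4955319.3 m.
Inverse transverse Mercator on WGS84 gives φ = 44.71909977°, λ = -73.19170036°.

lat 44.71910°, lon -73.19170°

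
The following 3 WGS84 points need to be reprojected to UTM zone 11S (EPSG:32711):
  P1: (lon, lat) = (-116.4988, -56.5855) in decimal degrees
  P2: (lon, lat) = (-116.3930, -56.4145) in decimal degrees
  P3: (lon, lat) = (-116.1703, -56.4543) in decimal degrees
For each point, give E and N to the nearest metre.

P1: E 530784 m, N 3728640 m; P2: E 537451 m, N 3747621 m; P3: E 551137 m, N 3743048 m

UTM zone 11S: λ₀ = -117°, k₀ = 0.9996.
P1 (-56.5855°, -116.4988°) → (530784.373, 3728640.353) m.
P2 (-56.4145°, -116.3930°) → (537450.812, 3747620.863) m.
P3 (-56.4543°, -116.1703°) → (551137.226, 3743047.583) m.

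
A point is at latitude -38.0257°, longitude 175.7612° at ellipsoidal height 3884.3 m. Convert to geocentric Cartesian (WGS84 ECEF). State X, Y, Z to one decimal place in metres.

WGS84: a = 6378137 m, e² = 0.006694380; N(φ) = a/√(1−e²sin²φ) = 6386253.803 m.
X = (N+h)·cosφ·cosλ = -5019963.362 m; Y = (N+h)·cosφ·sinλ = 372061.026 m; Z = (N(1−e²)+h)·sinφ = -3910084.253 m.

X -5019963.4 m, Y 372061.0 m, Z -3910084.3 m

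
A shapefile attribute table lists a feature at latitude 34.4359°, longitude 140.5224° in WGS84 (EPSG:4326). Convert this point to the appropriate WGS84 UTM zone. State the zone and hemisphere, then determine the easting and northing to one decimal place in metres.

Zone 54N: E 456121.1 m, N 3810592.8 m

Longitude 140.5224° lies in the 6° band [138°, 144°), giving zone 54; latitude is north of the equator, so 54N.
Zone 54 central meridian λ₀ = 6×54 − 183 = 141°; Δλ = -0.4776°.
Transverse Mercator on WGS84 with k₀ = 0.9996 gives E = 456121.054 m, N = 3810592.842 m.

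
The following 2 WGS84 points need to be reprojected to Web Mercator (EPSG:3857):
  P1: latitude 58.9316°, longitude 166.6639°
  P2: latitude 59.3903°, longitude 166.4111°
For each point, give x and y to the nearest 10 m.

P1: x 18552940 m, y 8165620 m; P2: x 18524800 m, y 8265230 m

Web Mercator: x = R·λ, y = R·ln tan(π/4+φ/2), R = 6378137 m.
P1 (58.9316°, 166.6639°) → (18552940.482, 8165617.685) m.
P2 (59.3903°, 166.4111°) → (18524798.914, 8265228.192) m.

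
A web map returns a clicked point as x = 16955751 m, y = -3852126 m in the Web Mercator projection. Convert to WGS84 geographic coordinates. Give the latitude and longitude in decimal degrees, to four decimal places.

lat -32.6741°, lon 152.3161°

R = 6378137 m. λ = x/R = 152.31610277°.
φ = 2·arctan(exp(y/R)) − 90° = 2·arctan(0.54664) − 90° = -32.67410261°.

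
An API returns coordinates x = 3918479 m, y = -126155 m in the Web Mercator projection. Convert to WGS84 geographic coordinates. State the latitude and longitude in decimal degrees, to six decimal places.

lat -1.133196°, lon 35.200296°

R = 6378137 m. λ = x/R = 35.20029576°.
φ = 2·arctan(exp(y/R)) − 90° = 2·arctan(0.98042) − 90° = -1.13319576°.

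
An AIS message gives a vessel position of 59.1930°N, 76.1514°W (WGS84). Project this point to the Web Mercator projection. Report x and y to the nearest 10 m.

Web Mercator is spherical with R = a = 6378137 m.
x = R·λ = 6378137 × -1.329092660 = -8477135.071 m.
y = R·ln tan(π/4 + φ/2) = 6378137 × 1.289125498 = 8222219.038 m.

x -8477140 m, y 8222220 m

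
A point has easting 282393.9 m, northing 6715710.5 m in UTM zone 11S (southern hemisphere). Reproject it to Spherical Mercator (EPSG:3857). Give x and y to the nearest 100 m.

Unproject from UTM 11S (λ₀ = -117°) → φ = -29.66959980°, λ = -119.24850020°.
Web Mercator (R = 6378137 m): x = -13274682.320 m, y = -3461150.286 m.

x -13274700 m, y -3461200 m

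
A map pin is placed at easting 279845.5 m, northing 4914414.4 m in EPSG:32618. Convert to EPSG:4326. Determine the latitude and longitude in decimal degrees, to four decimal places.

Zone 18N: λ₀ = -75°, k₀ = 0.9996, false easting 500000 m.
Meridian distance M = (N − FN)/k₀ = 4916381.0 m.
Inverse transverse Mercator on WGS84 gives φ = 44.34959989°, λ = -77.76220018°.

lat 44.3496°, lon -77.7622°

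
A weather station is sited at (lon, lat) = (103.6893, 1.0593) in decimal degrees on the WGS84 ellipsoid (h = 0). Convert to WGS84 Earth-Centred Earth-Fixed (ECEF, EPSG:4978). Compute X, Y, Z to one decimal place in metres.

X -1509172.6 m, Y 6195903.4 m, Z 117124.8 m

WGS84: a = 6378137 m, e² = 0.006694380; N(φ) = a/√(1−e²sin²φ) = 6378144.297 m.
X = (N+h)·cosφ·cosλ = -1509172.646 m; Y = (N+h)·cosφ·sinλ = 6195903.392 m; Z = (N(1−e²)+h)·sinφ = 117124.792 m.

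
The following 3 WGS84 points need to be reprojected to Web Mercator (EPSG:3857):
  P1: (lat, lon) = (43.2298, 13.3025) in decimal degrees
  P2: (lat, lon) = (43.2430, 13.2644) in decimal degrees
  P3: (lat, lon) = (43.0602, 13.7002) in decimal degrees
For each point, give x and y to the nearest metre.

P1: x 1480828 m, y 5347015 m; P2: x 1476586 m, y 5349032 m; P3: x 1525099 m, y 5321139 m

Web Mercator: x = R·λ, y = R·ln tan(π/4+φ/2), R = 6378137 m.
P1 (43.2298°, 13.3025°) → (1480827.526, 5347015.418) m.
P2 (43.2430°, 13.2644°) → (1476586.254, 5349032.370) m.
P3 (43.0602°, 13.7002°) → (1525099.288, 5321139.394) m.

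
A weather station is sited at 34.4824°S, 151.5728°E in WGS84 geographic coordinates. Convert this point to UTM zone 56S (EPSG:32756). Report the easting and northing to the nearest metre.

Zone 56 central meridian λ₀ = 6×56 − 183 = 153°; Δλ = -1.4272°.
Transverse Mercator on WGS84 with k₀ = 0.9996 gives E = 368945.973 m, N = 6183430.153 m.

E 368946 m, N 6183430 m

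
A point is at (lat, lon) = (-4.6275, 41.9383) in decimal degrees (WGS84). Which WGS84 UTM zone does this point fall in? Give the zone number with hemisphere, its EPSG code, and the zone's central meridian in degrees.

Zone 37S (EPSG:32737), central meridian 39°

UTM zone = ⌊(λ + 180)/6⌋ + 1; 41.9383° ∈ [36°, 42°) → zone 37.
Hemisphere: S (φ < 0).
Central meridian λ₀ = 6×37 − 183 = 39°.
EPSG code: 32737.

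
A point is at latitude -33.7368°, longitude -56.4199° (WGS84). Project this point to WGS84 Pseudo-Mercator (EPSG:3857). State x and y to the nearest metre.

x -6280635 m, y -3993515 m

Web Mercator is spherical with R = a = 6378137 m.
x = R·λ = 6378137 × -0.984713019 = -6280634.539 m.
y = R·ln tan(π/4 + φ/2) = 6378137 × -0.626125656 = -3993515.212 m.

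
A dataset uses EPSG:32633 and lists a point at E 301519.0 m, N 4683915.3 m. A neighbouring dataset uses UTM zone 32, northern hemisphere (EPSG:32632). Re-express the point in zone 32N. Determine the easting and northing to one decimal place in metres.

UTM 33N → geographic: φ = 42.28219961°, λ = 12.59279944°.
UTM 32N (λ₀ = 9°) forward: E = 796247.495 m, N = 4687362.608 m.

E 796247.5 m, N 4687362.6 m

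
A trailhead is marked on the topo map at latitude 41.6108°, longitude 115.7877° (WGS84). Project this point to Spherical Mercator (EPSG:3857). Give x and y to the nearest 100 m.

x 12889400 m, y 5102900 m

Web Mercator is spherical with R = a = 6378137 m.
x = R·λ = 6378137 × 2.020876598 = 12889427.804 m.
y = R·ln tan(π/4 + φ/2) = 6378137 × 0.800054357 = 5102856.293 m.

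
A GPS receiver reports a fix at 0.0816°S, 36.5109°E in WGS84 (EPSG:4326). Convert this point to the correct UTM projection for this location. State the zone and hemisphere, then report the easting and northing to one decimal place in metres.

Zone 37S: E 222938.0 m, N 9990972.2 m

Longitude 36.5109° lies in the 6° band [36°, 42°), giving zone 37; latitude is south of the equator, so 37S.
Zone 37 central meridian λ₀ = 6×37 − 183 = 39°; Δλ = -2.4891°.
Transverse Mercator on WGS84 with k₀ = 0.9996 gives E = 222938.018 m, N = 9990972.173 m.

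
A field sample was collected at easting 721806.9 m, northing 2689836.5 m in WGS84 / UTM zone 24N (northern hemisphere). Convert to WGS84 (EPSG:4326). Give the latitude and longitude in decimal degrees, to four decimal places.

Zone 24N: λ₀ = -39°, k₀ = 0.9996, false easting 500000 m.
Meridian distance M = (N − FN)/k₀ = 2690912.9 m.
Inverse transverse Mercator on WGS84 gives φ = 24.30590013°, λ = -36.81440014°.

lat 24.3059°, lon -36.8144°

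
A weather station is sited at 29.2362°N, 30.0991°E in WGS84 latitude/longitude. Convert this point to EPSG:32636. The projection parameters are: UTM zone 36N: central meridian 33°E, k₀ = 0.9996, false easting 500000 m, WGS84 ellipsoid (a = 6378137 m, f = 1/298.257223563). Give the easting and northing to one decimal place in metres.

E 218033.8 m, N 3237643.2 m

Zone 36 central meridian λ₀ = 6×36 − 183 = 33°; Δλ = -2.9009°.
Transverse Mercator on WGS84 with k₀ = 0.9996 gives E = 218033.833 m, N = 3237643.196 m.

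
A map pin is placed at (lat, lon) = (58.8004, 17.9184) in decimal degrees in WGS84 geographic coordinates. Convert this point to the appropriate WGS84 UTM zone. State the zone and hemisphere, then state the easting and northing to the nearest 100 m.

Zone 33N: E 668600 m, N 6521500 m

Longitude 17.9184° lies in the 6° band [12°, 18°), giving zone 33; latitude is north of the equator, so 33N.
Zone 33 central meridian λ₀ = 6×33 − 183 = 15°; Δλ = +2.9184°.
Transverse Mercator on WGS84 with k₀ = 0.9996 gives E = 668604.390 m, N = 6521500.954 m.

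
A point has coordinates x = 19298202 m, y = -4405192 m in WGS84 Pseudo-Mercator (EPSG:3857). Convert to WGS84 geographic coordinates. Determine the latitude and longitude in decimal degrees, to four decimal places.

lat -36.7563°, lon 173.3587°

R = 6378137 m. λ = x/R = 173.35869813°.
φ = 2·arctan(exp(y/R)) − 90° = 2·arctan(0.50124) − 90° = -36.75629734°.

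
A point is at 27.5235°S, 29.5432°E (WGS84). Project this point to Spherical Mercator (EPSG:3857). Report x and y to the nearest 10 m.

x 3288730 m, y -3189030 m

Web Mercator is spherical with R = a = 6378137 m.
x = R·λ = 6378137 × 0.515626112 = 3288733.980 m.
y = R·ln tan(π/4 + φ/2) = 6378137 × -0.499993931 = -3189029.789 m.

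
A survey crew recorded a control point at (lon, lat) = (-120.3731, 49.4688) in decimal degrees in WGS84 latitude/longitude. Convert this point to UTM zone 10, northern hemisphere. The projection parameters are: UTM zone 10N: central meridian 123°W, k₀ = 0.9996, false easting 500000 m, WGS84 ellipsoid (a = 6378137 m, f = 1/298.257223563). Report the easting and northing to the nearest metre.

Zone 10 central meridian λ₀ = 6×10 − 183 = -123°; Δλ = +2.6269°.
Transverse Mercator on WGS84 with k₀ = 0.9996 gives E = 690318.073 m, N = 5482889.254 m.

E 690318 m, N 5482889 m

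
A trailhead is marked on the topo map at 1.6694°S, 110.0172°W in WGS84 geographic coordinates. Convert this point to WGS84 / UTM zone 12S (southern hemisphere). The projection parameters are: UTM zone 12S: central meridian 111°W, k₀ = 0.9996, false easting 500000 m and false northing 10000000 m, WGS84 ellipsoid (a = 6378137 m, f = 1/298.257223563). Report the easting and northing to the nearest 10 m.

E 609320 m, N 9815450 m

Zone 12 central meridian λ₀ = 6×12 − 183 = -111°; Δλ = +0.9828°.
Transverse Mercator on WGS84 with k₀ = 0.9996 gives E = 609320.315 m, N = 9815453.300 m.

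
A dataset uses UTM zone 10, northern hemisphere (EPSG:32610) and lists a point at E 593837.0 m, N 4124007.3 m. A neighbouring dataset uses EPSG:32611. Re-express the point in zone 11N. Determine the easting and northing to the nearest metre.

UTM 10N → geographic: φ = 37.25789981°, λ = -121.94179957°.
UTM 11N (λ₀ = -117°) forward: E = 61641.512 m, N = 4134943.671 m.

E 61642 m, N 4134944 m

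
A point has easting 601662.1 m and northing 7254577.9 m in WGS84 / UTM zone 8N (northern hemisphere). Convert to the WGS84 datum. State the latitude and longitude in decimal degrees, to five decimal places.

Zone 8N: λ₀ = -135°, k₀ = 0.9996, false easting 500000 m.
Meridian distance M = (N − FN)/k₀ = 7257480.9 m.
Inverse transverse Mercator on WGS84 gives φ = 65.39799976°, λ = -132.81119997°.

lat 65.39800°, lon -132.81120°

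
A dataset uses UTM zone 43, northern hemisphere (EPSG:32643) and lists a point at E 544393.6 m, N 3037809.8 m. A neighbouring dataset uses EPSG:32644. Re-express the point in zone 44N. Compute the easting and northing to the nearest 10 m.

E -48940 m, N 3050020 m

UTM 43N → geographic: φ = 27.46310004°, λ = 75.44930011°.
UTM 44N (λ₀ = 81°) forward: E = -48936.454 m, N = 3050017.233 m.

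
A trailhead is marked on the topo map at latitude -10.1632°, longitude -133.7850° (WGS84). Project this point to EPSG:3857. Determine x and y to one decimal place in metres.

x -14892878.1 m, y -1137342.2 m

Web Mercator is spherical with R = a = 6378137 m.
x = R·λ = 6378137 × -2.334988740 = -14892878.076 m.
y = R·ln tan(π/4 + φ/2) = 6378137 × -0.178318878 = -1137342.235 m.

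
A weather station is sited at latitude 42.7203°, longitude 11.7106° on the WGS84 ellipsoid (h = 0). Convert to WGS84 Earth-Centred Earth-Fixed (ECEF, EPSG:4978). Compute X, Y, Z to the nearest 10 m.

WGS84: a = 6378137 m, e² = 0.006694380; N(φ) = a/√(1−e²sin²φ) = 6387985.646 m.
X = (N+h)·cosφ·cosλ = 4595403.387 m; Y = (N+h)·cosφ·sinλ = 952548.958 m; Z = (N(1−e²)+h)·sinφ = 4304725.594 m.

X 4595400 m, Y 952550 m, Z 4304730 m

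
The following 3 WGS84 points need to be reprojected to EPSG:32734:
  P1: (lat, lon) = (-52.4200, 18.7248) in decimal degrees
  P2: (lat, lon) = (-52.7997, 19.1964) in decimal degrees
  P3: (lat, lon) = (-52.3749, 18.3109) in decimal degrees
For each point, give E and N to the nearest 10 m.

UTM zone 34S: λ₀ = 21°, k₀ = 0.9996.
P1 (-52.4200°, 18.7248°) → (345282.640, 4189811.476) m.
P2 (-52.7997°, 19.1964°) → (378405.704, 4148486.192) m.
P3 (-52.3749°, 18.3109°) → (316955.019, 4193859.795) m.

P1: E 345280 m, N 4189810 m; P2: E 378410 m, N 4148490 m; P3: E 316960 m, N 4193860 m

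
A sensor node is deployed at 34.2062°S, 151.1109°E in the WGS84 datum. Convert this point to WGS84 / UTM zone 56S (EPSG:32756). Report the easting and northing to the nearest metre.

E 325957 m, N 6213367 m

Zone 56 central meridian λ₀ = 6×56 − 183 = 153°; Δλ = -1.8891°.
Transverse Mercator on WGS84 with k₀ = 0.9996 gives E = 325956.673 m, N = 6213367.260 m.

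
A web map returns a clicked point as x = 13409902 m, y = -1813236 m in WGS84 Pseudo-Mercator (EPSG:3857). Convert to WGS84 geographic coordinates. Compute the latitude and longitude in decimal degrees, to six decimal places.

lat -16.073500°, lon 120.463199°

R = 6378137 m. λ = x/R = 120.46319925°.
φ = 2·arctan(exp(y/R)) − 90° = 2·arctan(0.75255) − 90° = -16.07349960°.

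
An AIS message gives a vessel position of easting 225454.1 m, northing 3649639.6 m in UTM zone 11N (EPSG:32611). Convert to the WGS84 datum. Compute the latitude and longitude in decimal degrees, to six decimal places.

Zone 11N: λ₀ = -117°, k₀ = 0.9996, false easting 500000 m.
Meridian distance M = (N − FN)/k₀ = 3651100.0 m.
Inverse transverse Mercator on WGS84 gives φ = 32.95059997°, λ = -119.93680041°.

lat 32.950600°, lon -119.936800°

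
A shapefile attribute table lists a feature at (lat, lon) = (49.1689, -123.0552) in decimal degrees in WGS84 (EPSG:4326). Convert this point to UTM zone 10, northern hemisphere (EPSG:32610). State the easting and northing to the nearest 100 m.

Zone 10 central meridian λ₀ = 6×10 − 183 = -123°; Δλ = -0.0552°.
Transverse Mercator on WGS84 with k₀ = 0.9996 gives E = 495976.202 m, N = 5446233.335 m.

E 496000 m, N 5446200 m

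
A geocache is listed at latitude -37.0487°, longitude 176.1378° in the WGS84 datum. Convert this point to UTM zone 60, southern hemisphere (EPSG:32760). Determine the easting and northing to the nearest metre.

E 423333 m, N 5899378 m

Zone 60 central meridian λ₀ = 6×60 − 183 = 177°; Δλ = -0.8622°.
Transverse Mercator on WGS84 with k₀ = 0.9996 gives E = 423332.988 m, N = 5899377.594 m.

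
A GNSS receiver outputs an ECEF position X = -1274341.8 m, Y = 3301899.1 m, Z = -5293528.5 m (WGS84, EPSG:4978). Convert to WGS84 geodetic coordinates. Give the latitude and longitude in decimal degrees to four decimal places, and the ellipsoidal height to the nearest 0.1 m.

lat -56.4106°, lon 111.1037°, h 4389.8 m

λ = atan2(Y, X) = 111.10369990°; p = √(X²+Y²) = 3539277.4 m.
Bowring's method on WGS84 (a = 6378137 m, b = 6356752.314 m) gives φ = -56.41060042°, h = 4389.811 m.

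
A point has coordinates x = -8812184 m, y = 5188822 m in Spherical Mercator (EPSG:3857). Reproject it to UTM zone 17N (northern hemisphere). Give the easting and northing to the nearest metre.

Web Mercator inverse (R = 6378137 m) → φ = 42.18559936°, λ = -79.16119574°.
UTM 17N forward: E = 651844.675 m, N = 4672019.994 m.

E 651845 m, N 4672020 m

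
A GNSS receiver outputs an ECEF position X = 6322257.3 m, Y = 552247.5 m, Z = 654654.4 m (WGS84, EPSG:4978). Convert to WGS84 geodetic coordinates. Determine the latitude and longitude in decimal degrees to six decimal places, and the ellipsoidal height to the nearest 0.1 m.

lat 5.928900°, lon 4.992100°, h 2096.1 m

λ = atan2(Y, X) = 4.99210035°; p = √(X²+Y²) = 6346330.8 m.
Bowring's method on WGS84 (a = 6378137 m, b = 6356752.314 m) gives φ = 5.92890042°, h = 2096.104 m.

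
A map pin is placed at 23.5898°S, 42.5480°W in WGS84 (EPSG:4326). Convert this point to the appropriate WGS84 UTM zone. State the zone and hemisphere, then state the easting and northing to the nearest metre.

Zone 23S: E 750232 m, N 7389043 m

Longitude -42.5480° lies in the 6° band [-48°, -42°), giving zone 23; latitude is south of the equator, so 23S.
Zone 23 central meridian λ₀ = 6×23 − 183 = -45°; Δλ = +2.4520°.
Transverse Mercator on WGS84 with k₀ = 0.9996 gives E = 750231.960 m, N = 7389043.458 m.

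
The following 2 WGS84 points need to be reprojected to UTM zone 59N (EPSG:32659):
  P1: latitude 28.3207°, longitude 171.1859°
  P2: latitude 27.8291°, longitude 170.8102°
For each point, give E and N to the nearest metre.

P1: E 518224 m, N 3132743 m; P2: E 481309 m, N 3078286 m

UTM zone 59N: λ₀ = 171°, k₀ = 0.9996.
P1 (28.3207°, 171.1859°) → (518223.775, 3132742.809) m.
P2 (27.8291°, 170.8102°) → (481309.007, 3078285.590) m.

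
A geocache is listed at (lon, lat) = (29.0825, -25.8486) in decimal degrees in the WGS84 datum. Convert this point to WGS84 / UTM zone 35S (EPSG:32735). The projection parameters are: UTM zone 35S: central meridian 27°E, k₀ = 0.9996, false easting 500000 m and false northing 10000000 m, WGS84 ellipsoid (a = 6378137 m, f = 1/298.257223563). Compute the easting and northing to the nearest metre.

E 708707 m, N 7139428 m

Zone 35 central meridian λ₀ = 6×35 − 183 = 27°; Δλ = +2.0825°.
Transverse Mercator on WGS84 with k₀ = 0.9996 gives E = 708706.845 m, N = 7139428.421 m.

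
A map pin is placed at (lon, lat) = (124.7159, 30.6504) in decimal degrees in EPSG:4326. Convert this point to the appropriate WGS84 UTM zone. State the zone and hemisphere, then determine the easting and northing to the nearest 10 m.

Longitude 124.7159° lies in the 6° band [120°, 126°), giving zone 51; latitude is north of the equator, so 51N.
Zone 51 central meridian λ₀ = 6×51 − 183 = 123°; Δλ = +1.7159°.
Transverse Mercator on WGS84 with k₀ = 0.9996 gives E = 664416.661 m, N = 3392113.871 m.

Zone 51N: E 664420 m, N 3392110 m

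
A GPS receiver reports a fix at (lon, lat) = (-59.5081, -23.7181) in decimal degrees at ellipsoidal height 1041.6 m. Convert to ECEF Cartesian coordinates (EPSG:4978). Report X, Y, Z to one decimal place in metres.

X 2965103.8 m, Y -5035375.0 m, Z -2550148.4 m

WGS84: a = 6378137 m, e² = 0.006694380; N(φ) = a/√(1−e²sin²φ) = 6381593.935 m.
X = (N+h)·cosφ·cosλ = 2965103.752 m; Y = (N+h)·cosφ·sinλ = -5035374.965 m; Z = (N(1−e²)+h)·sinφ = -2550148.395 m.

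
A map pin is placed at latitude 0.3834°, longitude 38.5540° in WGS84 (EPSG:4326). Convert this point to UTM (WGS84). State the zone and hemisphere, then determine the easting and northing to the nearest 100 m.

Longitude 38.5540° lies in the 6° band [36°, 42°), giving zone 37; latitude is north of the equator, so 37N.
Zone 37 central meridian λ₀ = 6×37 − 183 = 39°; Δλ = -0.4460°.
Transverse Mercator on WGS84 with k₀ = 0.9996 gives E = 450371.966 m, N = 42378.519 m.

Zone 37N: E 450400 m, N 42400 m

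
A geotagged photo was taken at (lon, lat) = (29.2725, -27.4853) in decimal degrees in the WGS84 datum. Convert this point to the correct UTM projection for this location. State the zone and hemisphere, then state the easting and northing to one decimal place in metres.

Longitude 29.2725° lies in the 6° band [24°, 30°), giving zone 35; latitude is south of the equator, so 35S.
Zone 35 central meridian λ₀ = 6×35 − 183 = 27°; Δλ = +2.2725°.
Transverse Mercator on WGS84 with k₀ = 0.9996 gives E = 724524.607 m, N = 6957755.781 m.

Zone 35S: E 724524.6 m, N 6957755.8 m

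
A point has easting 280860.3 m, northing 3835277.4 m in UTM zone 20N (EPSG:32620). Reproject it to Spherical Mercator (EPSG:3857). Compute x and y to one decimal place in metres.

x -7279259.4 m, y 4114524.3 m

Unproject from UTM 20N (λ₀ = -63°) → φ = 34.63599978°, λ = -65.39070021°.
Web Mercator (R = 6378137 m): x = -7279259.4496 m, y = 4114524.335 m.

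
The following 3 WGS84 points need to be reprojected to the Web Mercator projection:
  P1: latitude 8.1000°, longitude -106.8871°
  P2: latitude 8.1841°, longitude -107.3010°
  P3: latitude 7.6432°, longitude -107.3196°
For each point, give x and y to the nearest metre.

Web Mercator: x = R·λ, y = R·ln tan(π/4+φ/2), R = 6378137 m.
P1 (8.1000°, -106.8871°) → (-11898617.544, 904706.485) m.
P2 (8.1841°, -107.3010°) → (-11944692.682, 914163.785) m.
P3 (7.6432°, -107.3196°) → (-11946763.224, 853371.900) m.

P1: x -11898618 m, y 904706 m; P2: x -11944693 m, y 914164 m; P3: x -11946763 m, y 853372 m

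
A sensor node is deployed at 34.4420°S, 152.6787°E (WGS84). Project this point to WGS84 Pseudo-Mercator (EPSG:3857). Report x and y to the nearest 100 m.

Web Mercator is spherical with R = a = 6378137 m.
x = R·λ = 6378137 × 2.664746013 = 16996115.139 m.
y = R·ln tan(π/4 + φ/2) = 6378137 × -0.640987700 = -4088307.368 m.

x 16996100 m, y -4088300 m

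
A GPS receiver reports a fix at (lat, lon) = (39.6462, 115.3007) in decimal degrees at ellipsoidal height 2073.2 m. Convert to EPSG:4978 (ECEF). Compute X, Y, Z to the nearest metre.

WGS84: a = 6378137 m, e² = 0.006694380; N(φ) = a/√(1−e²sin²φ) = 6386845.949 m.
X = (N+h)·cosφ·cosλ = -2102424.860 m; Y = (N+h)·cosφ·sinλ = 4447573.541 m; Z = (N(1−e²)+h)·sinφ = 4049138.189 m.

X -2102425 m, Y 4447574 m, Z 4049138 m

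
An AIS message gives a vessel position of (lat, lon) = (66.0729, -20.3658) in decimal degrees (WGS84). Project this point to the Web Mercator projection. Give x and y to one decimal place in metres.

x -2267110.5 m, y 9896826.4 m

Web Mercator is spherical with R = a = 6378137 m.
x = R·λ = 6378137 × -0.355450265 = -2267110.486 m.
y = R·ln tan(π/4 + φ/2) = 6378137 × 1.551679812 = 9896826.419 m.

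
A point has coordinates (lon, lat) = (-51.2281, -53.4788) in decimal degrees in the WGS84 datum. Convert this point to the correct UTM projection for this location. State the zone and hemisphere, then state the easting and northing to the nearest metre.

Longitude -51.2281° lies in the 6° band [-54°, -48°), giving zone 22; latitude is south of the equator, so 22S.
Zone 22 central meridian λ₀ = 6×22 − 183 = -51°; Δλ = -0.2281°.
Transverse Mercator on WGS84 with k₀ = 0.9996 gives E = 484862.019 m, N = 4074440.550 m.

Zone 22S: E 484862 m, N 4074441 m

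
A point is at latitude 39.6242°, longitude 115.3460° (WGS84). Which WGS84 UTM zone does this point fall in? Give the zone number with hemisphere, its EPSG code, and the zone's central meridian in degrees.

UTM zone = ⌊(λ + 180)/6⌋ + 1; 115.3460° ∈ [114°, 120°) → zone 50.
Hemisphere: N (φ ≥ 0).
Central meridian λ₀ = 6×50 − 183 = 117°.
EPSG code: 32650.

Zone 50N (EPSG:32650), central meridian 117°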